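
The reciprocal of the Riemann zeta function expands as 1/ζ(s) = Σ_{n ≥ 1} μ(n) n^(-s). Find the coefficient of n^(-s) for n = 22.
μ(22) = 1

Factor n = 22 = 2 · 11. μ(n) = 0 if any exponent ≥ 2 (not squarefree); otherwise μ(n) = (−1)^{ω(n)} where ω(n) is the number of distinct prime factors. Applying: μ(22) = 1.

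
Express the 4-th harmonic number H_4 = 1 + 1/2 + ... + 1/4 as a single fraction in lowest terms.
H_4 = 25/12

Direct summation: H_4 = 1 + 1/2 + ... + 1/4. The least common denominator is lcm(1, ..., 4) = 12; over this denominator the numerator is 12 + 6 + 4 + 3 = 25, so H_4 = 25/12 (already in lowest terms) ≈ 2.08333. (The PNT-adjacent estimate ln(4) + γ ≈ 1.96351 matches within O(1/n).)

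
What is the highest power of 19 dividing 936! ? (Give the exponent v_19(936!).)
v_19(936!) = 51

Legendre's formula: v_p(n!) = Σ_{k ≥ 1} ⌊n / p^k⌋. For p = 19, n = 936, the terms are:
  ⌊936/19^1⌋ = ⌊936/19⌋ = 49
  ⌊936/19^2⌋ = ⌊936/361⌋ = 2
(the next term ⌊936/19^3⌋ = 0, terminating the sum). Summing: v_19(936!) = 49 + 2 = 51.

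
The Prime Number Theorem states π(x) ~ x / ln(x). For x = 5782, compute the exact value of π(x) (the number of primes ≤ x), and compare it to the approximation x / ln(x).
π(5782) = 758;  x/ln(x) ≈ 667.47;  relative error ≈ 11.94%.

Directly count primes up to 5782: π(5782) = 758. The PNT approximation gives 5782/ln(5782) ≈ 5782/8.66250 ≈ 667.47. Relative error (π(x) − x/ln(x)) / π(x) ≈ 11.94%; the approximation is known to undercount slightly (Li(x) is a better estimate).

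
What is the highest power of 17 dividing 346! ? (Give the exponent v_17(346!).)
v_17(346!) = 21

Legendre's formula: v_p(n!) = Σ_{k ≥ 1} ⌊n / p^k⌋. For p = 17, n = 346, the terms are:
  ⌊346/17^1⌋ = ⌊346/17⌋ = 20
  ⌊346/17^2⌋ = ⌊346/289⌋ = 1
(the next term ⌊346/17^3⌋ = 0, terminating the sum). Summing: v_17(346!) = 20 + 1 = 21.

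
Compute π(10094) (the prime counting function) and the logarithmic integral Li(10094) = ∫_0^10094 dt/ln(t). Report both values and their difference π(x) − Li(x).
π(10094) = 1239;  Li(10094) ≈ 1256.34;  π(x) − Li(x) ≈ -17.34.

Direct count of primes ≤ 10094 gives π(10094) = 1239. Numerical evaluation of the logarithmic integral gives Li(10094) ≈ 1256.34. The difference π(x) − Li(x) ≈ -17.34 is typically negative for small/moderate x (Li(x) overestimates), though Littlewood's theorem shows this sign changes infinitely often.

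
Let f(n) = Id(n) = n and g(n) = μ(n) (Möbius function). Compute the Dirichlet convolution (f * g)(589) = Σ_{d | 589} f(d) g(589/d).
(Id * μ)(589) = 540

Divisors of 589: [1, 19, 31, 589]. For each d | 589:
  d = 1: Id(1) · μ(589/1) = 1 · 1 = 1
  d = 19: Id(19) · μ(589/19) = 19 · -1 = -19
  d = 31: Id(31) · μ(589/31) = 31 · -1 = -31
  d = 589: Id(589) · μ(589/589) = 589 · 1 = 589
Summing: (Id * μ)(589) = 1 + -19 + -31 + 589 = 540.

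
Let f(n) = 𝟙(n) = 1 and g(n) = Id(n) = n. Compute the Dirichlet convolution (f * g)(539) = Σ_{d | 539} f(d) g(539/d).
(𝟙 * Id)(539) = 684

Divisors of 539: [1, 7, 11, 49, 77, 539]. For each d | 539:
  d = 1: 𝟙(1) · Id(539/1) = 1 · 539 = 539
  d = 7: 𝟙(7) · Id(539/7) = 1 · 77 = 77
  d = 11: 𝟙(11) · Id(539/11) = 1 · 49 = 49
  d = 49: 𝟙(49) · Id(539/49) = 1 · 11 = 11
  d = 77: 𝟙(77) · Id(539/77) = 1 · 7 = 7
  d = 539: 𝟙(539) · Id(539/539) = 1 · 1 = 1
Summing: (𝟙 * Id)(539) = 539 + 77 + 49 + 11 + 7 + 1 = 684.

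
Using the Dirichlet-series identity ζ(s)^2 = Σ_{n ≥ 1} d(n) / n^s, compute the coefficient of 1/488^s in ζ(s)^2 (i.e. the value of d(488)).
d(488) = 8

ζ(s)^2 = (Σ 1/m^s)(Σ 1/k^s). The coefficient of 1/n^s in the product is the number of ordered pairs (m, k) with mk = n, which equals d(n). For n = 488, divisors are [1, 2, 4, 8, 61, 122, 244, 488], so d(488) = 8.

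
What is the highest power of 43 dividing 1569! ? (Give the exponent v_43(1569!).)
v_43(1569!) = 36

Legendre's formula: v_p(n!) = Σ_{k ≥ 1} ⌊n / p^k⌋. For p = 43, n = 1569, the terms are:
  ⌊1569/43^1⌋ = ⌊1569/43⌋ = 36
(the next term ⌊1569/43^2⌋ = 0, terminating the sum). Summing: v_43(1569!) = 36 = 36.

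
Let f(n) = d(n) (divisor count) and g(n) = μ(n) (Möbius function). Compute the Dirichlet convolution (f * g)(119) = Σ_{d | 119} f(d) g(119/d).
(d * μ)(119) = 1

Divisors of 119: [1, 7, 17, 119]. For each d | 119:
  d = 1: d(1) · μ(119/1) = 1 · 1 = 1
  d = 7: d(7) · μ(119/7) = 2 · -1 = -2
  d = 17: d(17) · μ(119/17) = 2 · -1 = -2
  d = 119: d(119) · μ(119/119) = 4 · 1 = 4
Summing: (d * μ)(119) = 1 + -2 + -2 + 4 = 1.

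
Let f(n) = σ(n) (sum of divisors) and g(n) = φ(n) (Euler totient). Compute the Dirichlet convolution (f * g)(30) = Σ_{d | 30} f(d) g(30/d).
(σ * φ)(30) = 240

Divisors of 30: [1, 2, 3, 5, 6, 10, 15, 30]. For each d | 30:
  d = 1: σ(1) · φ(30/1) = 1 · 8 = 8
  d = 2: σ(2) · φ(30/2) = 3 · 8 = 24
  d = 3: σ(3) · φ(30/3) = 4 · 4 = 16
  d = 5: σ(5) · φ(30/5) = 6 · 2 = 12
  d = 6: σ(6) · φ(30/6) = 12 · 4 = 48
  d = 10: σ(10) · φ(30/10) = 18 · 2 = 36
  d = 15: σ(15) · φ(30/15) = 24 · 1 = 24
  d = 30: σ(30) · φ(30/30) = 72 · 1 = 72
Summing: (σ * φ)(30) = 8 + 24 + 16 + 12 + 48 + 36 + 24 + 72 = 240.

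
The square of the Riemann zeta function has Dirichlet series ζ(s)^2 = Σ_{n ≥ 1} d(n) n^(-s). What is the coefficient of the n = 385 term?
d(385) = 8

ζ(s)^2 = (Σ 1/m^s)(Σ 1/k^s). The coefficient of 1/n^s in the product is the number of ordered pairs (m, k) with mk = n, which equals d(n). For n = 385, divisors are [1, 5, 7, 11, 35, 55, 77, 385], so d(385) = 8.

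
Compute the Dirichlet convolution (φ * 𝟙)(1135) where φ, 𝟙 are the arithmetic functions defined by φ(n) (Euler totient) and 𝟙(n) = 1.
(φ * 𝟙)(1135) = 1135

Divisors of 1135: [1, 5, 227, 1135]. For each d | 1135:
  d = 1: φ(1) · 𝟙(1135/1) = 1 · 1 = 1
  d = 5: φ(5) · 𝟙(1135/5) = 4 · 1 = 4
  d = 227: φ(227) · 𝟙(1135/227) = 226 · 1 = 226
  d = 1135: φ(1135) · 𝟙(1135/1135) = 904 · 1 = 904
Summing: (φ * 𝟙)(1135) = 1 + 4 + 226 + 904 = 1135.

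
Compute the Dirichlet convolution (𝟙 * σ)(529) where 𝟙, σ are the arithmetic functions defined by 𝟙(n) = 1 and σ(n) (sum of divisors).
(𝟙 * σ)(529) = 578

Divisors of 529: [1, 23, 529]. For each d | 529:
  d = 1: 𝟙(1) · σ(529/1) = 1 · 553 = 553
  d = 23: 𝟙(23) · σ(529/23) = 1 · 24 = 24
  d = 529: 𝟙(529) · σ(529/529) = 1 · 1 = 1
Summing: (𝟙 * σ)(529) = 553 + 24 + 1 = 578.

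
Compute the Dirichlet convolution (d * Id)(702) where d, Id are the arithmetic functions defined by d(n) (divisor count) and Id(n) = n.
(d * Id)(702) = 3480

Divisors of 702: [1, 2, 3, 6, 9, 13, 18, 26, 27, 39, 54, 78, 117, 234, 351, 702]. For each d | 702:
  d = 1: d(1) · Id(702/1) = 1 · 702 = 702
  d = 2: d(2) · Id(702/2) = 2 · 351 = 702
  d = 3: d(3) · Id(702/3) = 2 · 234 = 468
  d = 6: d(6) · Id(702/6) = 4 · 117 = 468
  d = 9: d(9) · Id(702/9) = 3 · 78 = 234
  d = 13: d(13) · Id(702/13) = 2 · 54 = 108
  d = 18: d(18) · Id(702/18) = 6 · 39 = 234
  d = 26: d(26) · Id(702/26) = 4 · 27 = 108
  d = 27: d(27) · Id(702/27) = 4 · 26 = 104
  d = 39: d(39) · Id(702/39) = 4 · 18 = 72
  d = 54: d(54) · Id(702/54) = 8 · 13 = 104
  d = 78: d(78) · Id(702/78) = 8 · 9 = 72
  d = 117: d(117) · Id(702/117) = 6 · 6 = 36
  d = 234: d(234) · Id(702/234) = 12 · 3 = 36
  d = 351: d(351) · Id(702/351) = 8 · 2 = 16
  d = 702: d(702) · Id(702/702) = 16 · 1 = 16
Summing: (d * Id)(702) = 702 + 702 + 468 + 468 + 234 + 108 + 234 + 108 + 104 + 72 + 104 + 72 + 36 + 36 + 16 + 16 = 3480.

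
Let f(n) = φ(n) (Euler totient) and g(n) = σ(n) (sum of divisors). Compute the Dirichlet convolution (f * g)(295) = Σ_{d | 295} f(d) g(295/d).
(φ * σ)(295) = 1180

Divisors of 295: [1, 5, 59, 295]. For each d | 295:
  d = 1: φ(1) · σ(295/1) = 1 · 360 = 360
  d = 5: φ(5) · σ(295/5) = 4 · 60 = 240
  d = 59: φ(59) · σ(295/59) = 58 · 6 = 348
  d = 295: φ(295) · σ(295/295) = 232 · 1 = 232
Summing: (φ * σ)(295) = 360 + 240 + 348 + 232 = 1180.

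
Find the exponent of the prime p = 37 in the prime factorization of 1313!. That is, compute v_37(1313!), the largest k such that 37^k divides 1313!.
v_37(1313!) = 35

Legendre's formula: v_p(n!) = Σ_{k ≥ 1} ⌊n / p^k⌋. For p = 37, n = 1313, the terms are:
  ⌊1313/37^1⌋ = ⌊1313/37⌋ = 35
(the next term ⌊1313/37^2⌋ = 0, terminating the sum). Summing: v_37(1313!) = 35 = 35.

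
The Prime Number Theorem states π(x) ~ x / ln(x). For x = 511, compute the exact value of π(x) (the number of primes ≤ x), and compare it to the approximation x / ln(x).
π(511) = 97;  x/ln(x) ≈ 81.94;  relative error ≈ 15.53%.

Directly count primes up to 511: π(511) = 97. The PNT approximation gives 511/ln(511) ≈ 511/6.23637 ≈ 81.94. Relative error (π(x) − x/ln(x)) / π(x) ≈ 15.53%; the approximation is known to undercount slightly (Li(x) is a better estimate).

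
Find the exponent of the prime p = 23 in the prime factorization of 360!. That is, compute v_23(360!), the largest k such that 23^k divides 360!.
v_23(360!) = 15

Legendre's formula: v_p(n!) = Σ_{k ≥ 1} ⌊n / p^k⌋. For p = 23, n = 360, the terms are:
  ⌊360/23^1⌋ = ⌊360/23⌋ = 15
(the next term ⌊360/23^2⌋ = 0, terminating the sum). Summing: v_23(360!) = 15 = 15.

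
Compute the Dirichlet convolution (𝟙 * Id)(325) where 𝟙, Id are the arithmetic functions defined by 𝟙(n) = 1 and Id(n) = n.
(𝟙 * Id)(325) = 434

Divisors of 325: [1, 5, 13, 25, 65, 325]. For each d | 325:
  d = 1: 𝟙(1) · Id(325/1) = 1 · 325 = 325
  d = 5: 𝟙(5) · Id(325/5) = 1 · 65 = 65
  d = 13: 𝟙(13) · Id(325/13) = 1 · 25 = 25
  d = 25: 𝟙(25) · Id(325/25) = 1 · 13 = 13
  d = 65: 𝟙(65) · Id(325/65) = 1 · 5 = 5
  d = 325: 𝟙(325) · Id(325/325) = 1 · 1 = 1
Summing: (𝟙 * Id)(325) = 325 + 65 + 25 + 13 + 5 + 1 = 434.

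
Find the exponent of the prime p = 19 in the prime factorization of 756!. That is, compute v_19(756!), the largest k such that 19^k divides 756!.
v_19(756!) = 41

Legendre's formula: v_p(n!) = Σ_{k ≥ 1} ⌊n / p^k⌋. For p = 19, n = 756, the terms are:
  ⌊756/19^1⌋ = ⌊756/19⌋ = 39
  ⌊756/19^2⌋ = ⌊756/361⌋ = 2
(the next term ⌊756/19^3⌋ = 0, terminating the sum). Summing: v_19(756!) = 39 + 2 = 41.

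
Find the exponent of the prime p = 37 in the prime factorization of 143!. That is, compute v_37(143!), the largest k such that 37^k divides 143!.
v_37(143!) = 3

Legendre's formula: v_p(n!) = Σ_{k ≥ 1} ⌊n / p^k⌋. For p = 37, n = 143, the terms are:
  ⌊143/37^1⌋ = ⌊143/37⌋ = 3
(the next term ⌊143/37^2⌋ = 0, terminating the sum). Summing: v_37(143!) = 3 = 3.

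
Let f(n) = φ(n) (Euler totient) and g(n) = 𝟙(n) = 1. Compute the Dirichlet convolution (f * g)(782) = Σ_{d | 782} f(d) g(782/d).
(φ * 𝟙)(782) = 782

Divisors of 782: [1, 2, 17, 23, 34, 46, 391, 782]. For each d | 782:
  d = 1: φ(1) · 𝟙(782/1) = 1 · 1 = 1
  d = 2: φ(2) · 𝟙(782/2) = 1 · 1 = 1
  d = 17: φ(17) · 𝟙(782/17) = 16 · 1 = 16
  d = 23: φ(23) · 𝟙(782/23) = 22 · 1 = 22
  d = 34: φ(34) · 𝟙(782/34) = 16 · 1 = 16
  d = 46: φ(46) · 𝟙(782/46) = 22 · 1 = 22
  d = 391: φ(391) · 𝟙(782/391) = 352 · 1 = 352
  d = 782: φ(782) · 𝟙(782/782) = 352 · 1 = 352
Summing: (φ * 𝟙)(782) = 1 + 1 + 16 + 22 + 16 + 22 + 352 + 352 = 782.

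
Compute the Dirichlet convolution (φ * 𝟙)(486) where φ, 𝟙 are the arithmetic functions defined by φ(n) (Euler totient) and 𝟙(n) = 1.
(φ * 𝟙)(486) = 486

Divisors of 486: [1, 2, 3, 6, 9, 18, 27, 54, 81, 162, 243, 486]. For each d | 486:
  d = 1: φ(1) · 𝟙(486/1) = 1 · 1 = 1
  d = 2: φ(2) · 𝟙(486/2) = 1 · 1 = 1
  d = 3: φ(3) · 𝟙(486/3) = 2 · 1 = 2
  d = 6: φ(6) · 𝟙(486/6) = 2 · 1 = 2
  d = 9: φ(9) · 𝟙(486/9) = 6 · 1 = 6
  d = 18: φ(18) · 𝟙(486/18) = 6 · 1 = 6
  d = 27: φ(27) · 𝟙(486/27) = 18 · 1 = 18
  d = 54: φ(54) · 𝟙(486/54) = 18 · 1 = 18
  d = 81: φ(81) · 𝟙(486/81) = 54 · 1 = 54
  d = 162: φ(162) · 𝟙(486/162) = 54 · 1 = 54
  d = 243: φ(243) · 𝟙(486/243) = 162 · 1 = 162
  d = 486: φ(486) · 𝟙(486/486) = 162 · 1 = 162
Summing: (φ * 𝟙)(486) = 1 + 1 + 2 + 2 + 6 + 6 + 18 + 18 + 54 + 54 + 162 + 162 = 486.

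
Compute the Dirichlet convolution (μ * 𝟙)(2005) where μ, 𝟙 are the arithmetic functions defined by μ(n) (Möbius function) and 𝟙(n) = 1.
(μ * 𝟙)(2005) = 0

Divisors of 2005: [1, 5, 401, 2005]. For each d | 2005:
  d = 1: μ(1) · 𝟙(2005/1) = 1 · 1 = 1
  d = 5: μ(5) · 𝟙(2005/5) = -1 · 1 = -1
  d = 401: μ(401) · 𝟙(2005/401) = -1 · 1 = -1
  d = 2005: μ(2005) · 𝟙(2005/2005) = 1 · 1 = 1
Summing: (μ * 𝟙)(2005) = 1 + -1 + -1 + 1 = 0.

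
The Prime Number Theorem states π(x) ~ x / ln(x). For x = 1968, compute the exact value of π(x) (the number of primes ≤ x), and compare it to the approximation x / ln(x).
π(1968) = 297;  x/ln(x) ≈ 259.47;  relative error ≈ 12.64%.

Directly count primes up to 1968: π(1968) = 297. The PNT approximation gives 1968/ln(1968) ≈ 1968/7.58477 ≈ 259.47. Relative error (π(x) − x/ln(x)) / π(x) ≈ 12.64%; the approximation is known to undercount slightly (Li(x) is a better estimate).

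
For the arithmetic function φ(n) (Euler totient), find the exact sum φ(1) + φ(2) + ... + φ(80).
Σ_{n ≤ 80} φ(n) = 1966

Compute φ(n) for each 1 ≤ n ≤ 80: φ(1) = 1, φ(2) = 1, φ(3) = 2, φ(4) = 2, φ(5) = 4, φ(6) = 2, φ(7) = 6, φ(8) = 4, φ(9) = 6, φ(10) = 4, φ(11) = 10, φ(12) = 4, φ(13) = 12, φ(14) = 6, φ(15) = 8, φ(16) = 8, φ(17) = 16, φ(18) = 6, φ(19) = 18, φ(20) = 8, φ(21) = 12, φ(22) = 10, φ(23) = 22, φ(24) = 8, φ(25) = 20, φ(26) = 12, φ(27) = 18, φ(28) = 12, φ(29) = 28, φ(30) = 8, φ(31) = 30, φ(32) = 16, φ(33) = 20, φ(34) = 16, φ(35) = 24, φ(36) = 12, φ(37) = 36, φ(38) = 18, φ(39) = 24, φ(40) = 16, φ(41) = 40, φ(42) = 12, φ(43) = 42, φ(44) = 20, φ(45) = 24, φ(46) = 22, φ(47) = 46, φ(48) = 16, φ(49) = 42, φ(50) = 20, φ(51) = 32, φ(52) = 24, φ(53) = 52, φ(54) = 18, φ(55) = 40, φ(56) = 24, φ(57) = 36, φ(58) = 28, φ(59) = 58, φ(60) = 16, φ(61) = 60, φ(62) = 30, φ(63) = 36, φ(64) = 32, φ(65) = 48, φ(66) = 20, φ(67) = 66, φ(68) = 32, φ(69) = 44, φ(70) = 24, φ(71) = 70, φ(72) = 24, φ(73) = 72, φ(74) = 36, φ(75) = 40, φ(76) = 36, φ(77) = 60, φ(78) = 24, φ(79) = 78, φ(80) = 32. Summing all 80 values: 1966. (Average order: Σ_{n ≤ x} φ(n) ~ (3/π²) x². For x = 80, (3/π²)·80² ≈ 1945.37.)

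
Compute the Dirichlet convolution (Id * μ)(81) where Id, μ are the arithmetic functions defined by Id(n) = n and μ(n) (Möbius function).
(Id * μ)(81) = 54

Divisors of 81: [1, 3, 9, 27, 81]. For each d | 81:
  d = 1: Id(1) · μ(81/1) = 1 · 0 = 0
  d = 3: Id(3) · μ(81/3) = 3 · 0 = 0
  d = 9: Id(9) · μ(81/9) = 9 · 0 = 0
  d = 27: Id(27) · μ(81/27) = 27 · -1 = -27
  d = 81: Id(81) · μ(81/81) = 81 · 1 = 81
Summing: (Id * μ)(81) = 0 + 0 + 0 + -27 + 81 = 54.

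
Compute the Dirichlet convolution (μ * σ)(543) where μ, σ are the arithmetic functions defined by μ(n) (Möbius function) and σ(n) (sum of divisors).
(μ * σ)(543) = 543

Divisors of 543: [1, 3, 181, 543]. For each d | 543:
  d = 1: μ(1) · σ(543/1) = 1 · 728 = 728
  d = 3: μ(3) · σ(543/3) = -1 · 182 = -182
  d = 181: μ(181) · σ(543/181) = -1 · 4 = -4
  d = 543: μ(543) · σ(543/543) = 1 · 1 = 1
Summing: (μ * σ)(543) = 728 + -182 + -4 + 1 = 543.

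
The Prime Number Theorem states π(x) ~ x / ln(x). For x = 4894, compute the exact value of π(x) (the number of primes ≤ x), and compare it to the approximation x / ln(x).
π(4894) = 654;  x/ln(x) ≈ 576.05;  relative error ≈ 11.92%.

Directly count primes up to 4894: π(4894) = 654. The PNT approximation gives 4894/ln(4894) ≈ 4894/8.49577 ≈ 576.05. Relative error (π(x) − x/ln(x)) / π(x) ≈ 11.92%; the approximation is known to undercount slightly (Li(x) is a better estimate).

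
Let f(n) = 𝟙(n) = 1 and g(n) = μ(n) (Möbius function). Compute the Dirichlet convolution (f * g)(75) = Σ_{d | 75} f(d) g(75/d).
(𝟙 * μ)(75) = 0

Divisors of 75: [1, 3, 5, 15, 25, 75]. For each d | 75:
  d = 1: 𝟙(1) · μ(75/1) = 1 · 0 = 0
  d = 3: 𝟙(3) · μ(75/3) = 1 · 0 = 0
  d = 5: 𝟙(5) · μ(75/5) = 1 · 1 = 1
  d = 15: 𝟙(15) · μ(75/15) = 1 · -1 = -1
  d = 25: 𝟙(25) · μ(75/25) = 1 · -1 = -1
  d = 75: 𝟙(75) · μ(75/75) = 1 · 1 = 1
Summing: (𝟙 * μ)(75) = 0 + 0 + 1 + -1 + -1 + 1 = 0.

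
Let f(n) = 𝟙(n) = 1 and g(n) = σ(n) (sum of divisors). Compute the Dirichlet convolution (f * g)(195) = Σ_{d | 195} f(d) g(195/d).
(𝟙 * σ)(195) = 525

Divisors of 195: [1, 3, 5, 13, 15, 39, 65, 195]. For each d | 195:
  d = 1: 𝟙(1) · σ(195/1) = 1 · 336 = 336
  d = 3: 𝟙(3) · σ(195/3) = 1 · 84 = 84
  d = 5: 𝟙(5) · σ(195/5) = 1 · 56 = 56
  d = 13: 𝟙(13) · σ(195/13) = 1 · 24 = 24
  d = 15: 𝟙(15) · σ(195/15) = 1 · 14 = 14
  d = 39: 𝟙(39) · σ(195/39) = 1 · 6 = 6
  d = 65: 𝟙(65) · σ(195/65) = 1 · 4 = 4
  d = 195: 𝟙(195) · σ(195/195) = 1 · 1 = 1
Summing: (𝟙 * σ)(195) = 336 + 84 + 56 + 24 + 14 + 6 + 4 + 1 = 525.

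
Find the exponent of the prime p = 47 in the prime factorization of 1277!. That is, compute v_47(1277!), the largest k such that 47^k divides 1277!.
v_47(1277!) = 27

Legendre's formula: v_p(n!) = Σ_{k ≥ 1} ⌊n / p^k⌋. For p = 47, n = 1277, the terms are:
  ⌊1277/47^1⌋ = ⌊1277/47⌋ = 27
(the next term ⌊1277/47^2⌋ = 0, terminating the sum). Summing: v_47(1277!) = 27 = 27.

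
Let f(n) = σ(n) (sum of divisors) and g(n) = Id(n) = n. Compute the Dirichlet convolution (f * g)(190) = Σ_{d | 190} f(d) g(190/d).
(σ * Id)(190) = 2145

Divisors of 190: [1, 2, 5, 10, 19, 38, 95, 190]. For each d | 190:
  d = 1: σ(1) · Id(190/1) = 1 · 190 = 190
  d = 2: σ(2) · Id(190/2) = 3 · 95 = 285
  d = 5: σ(5) · Id(190/5) = 6 · 38 = 228
  d = 10: σ(10) · Id(190/10) = 18 · 19 = 342
  d = 19: σ(19) · Id(190/19) = 20 · 10 = 200
  d = 38: σ(38) · Id(190/38) = 60 · 5 = 300
  d = 95: σ(95) · Id(190/95) = 120 · 2 = 240
  d = 190: σ(190) · Id(190/190) = 360 · 1 = 360
Summing: (σ * Id)(190) = 190 + 285 + 228 + 342 + 200 + 300 + 240 + 360 = 2145.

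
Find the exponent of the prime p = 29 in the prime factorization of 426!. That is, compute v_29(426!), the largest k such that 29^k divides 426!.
v_29(426!) = 14

Legendre's formula: v_p(n!) = Σ_{k ≥ 1} ⌊n / p^k⌋. For p = 29, n = 426, the terms are:
  ⌊426/29^1⌋ = ⌊426/29⌋ = 14
(the next term ⌊426/29^2⌋ = 0, terminating the sum). Summing: v_29(426!) = 14 = 14.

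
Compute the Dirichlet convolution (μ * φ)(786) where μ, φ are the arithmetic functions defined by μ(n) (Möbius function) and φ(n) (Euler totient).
(μ * φ)(786) = 0

Divisors of 786: [1, 2, 3, 6, 131, 262, 393, 786]. For each d | 786:
  d = 1: μ(1) · φ(786/1) = 1 · 260 = 260
  d = 2: μ(2) · φ(786/2) = -1 · 260 = -260
  d = 3: μ(3) · φ(786/3) = -1 · 130 = -130
  d = 6: μ(6) · φ(786/6) = 1 · 130 = 130
  d = 131: μ(131) · φ(786/131) = -1 · 2 = -2
  d = 262: μ(262) · φ(786/262) = 1 · 2 = 2
  d = 393: μ(393) · φ(786/393) = 1 · 1 = 1
  d = 786: μ(786) · φ(786/786) = -1 · 1 = -1
Summing: (μ * φ)(786) = 260 + -260 + -130 + 130 + -2 + 2 + 1 + -1 = 0.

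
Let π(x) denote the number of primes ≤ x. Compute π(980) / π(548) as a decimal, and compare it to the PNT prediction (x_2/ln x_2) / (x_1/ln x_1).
π(980)/π(548) = 165/101 ≈ 1.6337;  PNT prediction ≈ 1.6374.

π(548) = 101 and π(980) = 165, so π(980)/π(548) ≈ 1.6337. The PNT-predicted ratio is (980/ln(980)) / (548/ln(548)) ≈ 1.6374. The two agree to within a few percent, as expected.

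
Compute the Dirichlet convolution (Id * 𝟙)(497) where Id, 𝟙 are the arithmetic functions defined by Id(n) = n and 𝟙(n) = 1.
(Id * 𝟙)(497) = 576

Divisors of 497: [1, 7, 71, 497]. For each d | 497:
  d = 1: Id(1) · 𝟙(497/1) = 1 · 1 = 1
  d = 7: Id(7) · 𝟙(497/7) = 7 · 1 = 7
  d = 71: Id(71) · 𝟙(497/71) = 71 · 1 = 71
  d = 497: Id(497) · 𝟙(497/497) = 497 · 1 = 497
Summing: (Id * 𝟙)(497) = 1 + 7 + 71 + 497 = 576.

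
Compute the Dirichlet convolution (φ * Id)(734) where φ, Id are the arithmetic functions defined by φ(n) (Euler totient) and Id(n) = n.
(φ * Id)(734) = 2199

Divisors of 734: [1, 2, 367, 734]. For each d | 734:
  d = 1: φ(1) · Id(734/1) = 1 · 734 = 734
  d = 2: φ(2) · Id(734/2) = 1 · 367 = 367
  d = 367: φ(367) · Id(734/367) = 366 · 2 = 732
  d = 734: φ(734) · Id(734/734) = 366 · 1 = 366
Summing: (φ * Id)(734) = 734 + 367 + 732 + 366 = 2199.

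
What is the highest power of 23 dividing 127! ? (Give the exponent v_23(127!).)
v_23(127!) = 5

Legendre's formula: v_p(n!) = Σ_{k ≥ 1} ⌊n / p^k⌋. For p = 23, n = 127, the terms are:
  ⌊127/23^1⌋ = ⌊127/23⌋ = 5
(the next term ⌊127/23^2⌋ = 0, terminating the sum). Summing: v_23(127!) = 5 = 5.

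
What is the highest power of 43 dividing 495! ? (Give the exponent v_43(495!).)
v_43(495!) = 11

Legendre's formula: v_p(n!) = Σ_{k ≥ 1} ⌊n / p^k⌋. For p = 43, n = 495, the terms are:
  ⌊495/43^1⌋ = ⌊495/43⌋ = 11
(the next term ⌊495/43^2⌋ = 0, terminating the sum). Summing: v_43(495!) = 11 = 11.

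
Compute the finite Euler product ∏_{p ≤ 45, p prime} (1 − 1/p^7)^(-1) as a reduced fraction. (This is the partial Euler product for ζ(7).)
∏ = 45646702807467713699372033067809267220048714619200580949120845685181752370766160993819090186875/45268741527906747399557358241617585589782139439825822687873840391576296184501153303048882388992

The primes p ≤ 45 are [2, 3, 5, 7, 11, 13, 17, 19, 23, 29, 31, 37, 41, 43]. For each prime, (1 − 1/p^7)^(-1) = p^7 / (p^7 − 1). The product is (1 − 1/2^7)^(-1), (1 − 1/3^7)^(-1), (1 − 1/5^7)^(-1), (1 − 1/7^7)^(-1), (1 − 1/11^7)^(-1), (1 − 1/13^7)^(-1), (1 − 1/17^7)^(-1), (1 − 1/19^7)^(-1), (1 − 1/23^7)^(-1), (1 − 1/29^7)^(-1), (1 − 1/31^7)^(-1), (1 − 1/37^7)^(-1), (1 − 1/41^7)^(-1), (1 − 1/43^7)^(-1) = ∏ p^7 / (p^7 − 1) = 45646702807467713699372033067809267220048714619200580949120845685181752370766160993819090186875/45268741527906747399557358241617585589782139439825822687873840391576296184501153303048882388992.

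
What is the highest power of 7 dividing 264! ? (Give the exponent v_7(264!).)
v_7(264!) = 42

Legendre's formula: v_p(n!) = Σ_{k ≥ 1} ⌊n / p^k⌋. For p = 7, n = 264, the terms are:
  ⌊264/7^1⌋ = ⌊264/7⌋ = 37
  ⌊264/7^2⌋ = ⌊264/49⌋ = 5
(the next term ⌊264/7^3⌋ = 0, terminating the sum). Summing: v_7(264!) = 37 + 5 = 42.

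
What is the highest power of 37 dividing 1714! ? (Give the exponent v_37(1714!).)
v_37(1714!) = 47

Legendre's formula: v_p(n!) = Σ_{k ≥ 1} ⌊n / p^k⌋. For p = 37, n = 1714, the terms are:
  ⌊1714/37^1⌋ = ⌊1714/37⌋ = 46
  ⌊1714/37^2⌋ = ⌊1714/1369⌋ = 1
(the next term ⌊1714/37^3⌋ = 0, terminating the sum). Summing: v_37(1714!) = 46 + 1 = 47.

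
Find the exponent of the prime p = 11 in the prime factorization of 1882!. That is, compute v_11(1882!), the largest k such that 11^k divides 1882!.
v_11(1882!) = 187

Legendre's formula: v_p(n!) = Σ_{k ≥ 1} ⌊n / p^k⌋. For p = 11, n = 1882, the terms are:
  ⌊1882/11^1⌋ = ⌊1882/11⌋ = 171
  ⌊1882/11^2⌋ = ⌊1882/121⌋ = 15
  ⌊1882/11^3⌋ = ⌊1882/1331⌋ = 1
(the next term ⌊1882/11^4⌋ = 0, terminating the sum). Summing: v_11(1882!) = 171 + 15 + 1 = 187.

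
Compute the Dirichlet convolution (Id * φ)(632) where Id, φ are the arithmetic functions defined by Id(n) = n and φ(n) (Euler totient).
(Id * φ)(632) = 3140

Divisors of 632: [1, 2, 4, 8, 79, 158, 316, 632]. For each d | 632:
  d = 1: Id(1) · φ(632/1) = 1 · 312 = 312
  d = 2: Id(2) · φ(632/2) = 2 · 156 = 312
  d = 4: Id(4) · φ(632/4) = 4 · 78 = 312
  d = 8: Id(8) · φ(632/8) = 8 · 78 = 624
  d = 79: Id(79) · φ(632/79) = 79 · 4 = 316
  d = 158: Id(158) · φ(632/158) = 158 · 2 = 316
  d = 316: Id(316) · φ(632/316) = 316 · 1 = 316
  d = 632: Id(632) · φ(632/632) = 632 · 1 = 632
Summing: (Id * φ)(632) = 312 + 312 + 312 + 624 + 316 + 316 + 316 + 632 = 3140.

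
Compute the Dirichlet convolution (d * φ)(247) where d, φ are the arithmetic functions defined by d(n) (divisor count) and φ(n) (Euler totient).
(d * φ)(247) = 280

Divisors of 247: [1, 13, 19, 247]. For each d | 247:
  d = 1: d(1) · φ(247/1) = 1 · 216 = 216
  d = 13: d(13) · φ(247/13) = 2 · 18 = 36
  d = 19: d(19) · φ(247/19) = 2 · 12 = 24
  d = 247: d(247) · φ(247/247) = 4 · 1 = 4
Summing: (d * φ)(247) = 216 + 36 + 24 + 4 = 280.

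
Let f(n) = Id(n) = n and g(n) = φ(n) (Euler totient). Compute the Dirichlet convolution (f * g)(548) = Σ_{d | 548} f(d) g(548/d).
(Id * φ)(548) = 2184

Divisors of 548: [1, 2, 4, 137, 274, 548]. For each d | 548:
  d = 1: Id(1) · φ(548/1) = 1 · 272 = 272
  d = 2: Id(2) · φ(548/2) = 2 · 136 = 272
  d = 4: Id(4) · φ(548/4) = 4 · 136 = 544
  d = 137: Id(137) · φ(548/137) = 137 · 2 = 274
  d = 274: Id(274) · φ(548/274) = 274 · 1 = 274
  d = 548: Id(548) · φ(548/548) = 548 · 1 = 548
Summing: (Id * φ)(548) = 272 + 272 + 544 + 274 + 274 + 548 = 2184.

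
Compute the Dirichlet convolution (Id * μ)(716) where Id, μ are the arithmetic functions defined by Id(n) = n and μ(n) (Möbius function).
(Id * μ)(716) = 356

Divisors of 716: [1, 2, 4, 179, 358, 716]. For each d | 716:
  d = 1: Id(1) · μ(716/1) = 1 · 0 = 0
  d = 2: Id(2) · μ(716/2) = 2 · 1 = 2
  d = 4: Id(4) · μ(716/4) = 4 · -1 = -4
  d = 179: Id(179) · μ(716/179) = 179 · 0 = 0
  d = 358: Id(358) · μ(716/358) = 358 · -1 = -358
  d = 716: Id(716) · μ(716/716) = 716 · 1 = 716
Summing: (Id * μ)(716) = 0 + 2 + -4 + 0 + -358 + 716 = 356.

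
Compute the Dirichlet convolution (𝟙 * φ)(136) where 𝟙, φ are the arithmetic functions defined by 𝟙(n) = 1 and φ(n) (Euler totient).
(𝟙 * φ)(136) = 136

Divisors of 136: [1, 2, 4, 8, 17, 34, 68, 136]. For each d | 136:
  d = 1: 𝟙(1) · φ(136/1) = 1 · 64 = 64
  d = 2: 𝟙(2) · φ(136/2) = 1 · 32 = 32
  d = 4: 𝟙(4) · φ(136/4) = 1 · 16 = 16
  d = 8: 𝟙(8) · φ(136/8) = 1 · 16 = 16
  d = 17: 𝟙(17) · φ(136/17) = 1 · 4 = 4
  d = 34: 𝟙(34) · φ(136/34) = 1 · 2 = 2
  d = 68: 𝟙(68) · φ(136/68) = 1 · 1 = 1
  d = 136: 𝟙(136) · φ(136/136) = 1 · 1 = 1
Summing: (𝟙 * φ)(136) = 64 + 32 + 16 + 16 + 4 + 2 + 1 + 1 = 136.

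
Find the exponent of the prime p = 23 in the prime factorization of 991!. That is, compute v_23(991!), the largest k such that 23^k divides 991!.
v_23(991!) = 44

Legendre's formula: v_p(n!) = Σ_{k ≥ 1} ⌊n / p^k⌋. For p = 23, n = 991, the terms are:
  ⌊991/23^1⌋ = ⌊991/23⌋ = 43
  ⌊991/23^2⌋ = ⌊991/529⌋ = 1
(the next term ⌊991/23^3⌋ = 0, terminating the sum). Summing: v_23(991!) = 43 + 1 = 44.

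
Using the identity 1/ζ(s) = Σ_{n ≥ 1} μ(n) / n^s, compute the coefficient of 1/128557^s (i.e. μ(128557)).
μ(128557) = 1

Factor n = 128557 = 11 · 13 · 29 · 31. μ(n) = 0 if any exponent ≥ 2 (not squarefree); otherwise μ(n) = (−1)^{ω(n)} where ω(n) is the number of distinct prime factors. Applying: μ(128557) = 1.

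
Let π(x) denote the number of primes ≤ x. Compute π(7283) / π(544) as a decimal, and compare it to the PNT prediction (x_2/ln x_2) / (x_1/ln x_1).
π(7283)/π(544) = 929/100 ≈ 9.2900;  PNT prediction ≈ 9.4824.

π(544) = 100 and π(7283) = 929, so π(7283)/π(544) ≈ 9.2900. The PNT-predicted ratio is (7283/ln(7283)) / (544/ln(544)) ≈ 9.4824. The two agree to within a few percent, as expected.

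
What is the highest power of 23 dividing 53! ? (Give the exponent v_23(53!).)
v_23(53!) = 2

Legendre's formula: v_p(n!) = Σ_{k ≥ 1} ⌊n / p^k⌋. For p = 23, n = 53, the terms are:
  ⌊53/23^1⌋ = ⌊53/23⌋ = 2
(the next term ⌊53/23^2⌋ = 0, terminating the sum). Summing: v_23(53!) = 2 = 2.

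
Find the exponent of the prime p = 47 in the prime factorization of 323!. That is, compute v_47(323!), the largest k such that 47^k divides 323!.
v_47(323!) = 6

Legendre's formula: v_p(n!) = Σ_{k ≥ 1} ⌊n / p^k⌋. For p = 47, n = 323, the terms are:
  ⌊323/47^1⌋ = ⌊323/47⌋ = 6
(the next term ⌊323/47^2⌋ = 0, terminating the sum). Summing: v_47(323!) = 6 = 6.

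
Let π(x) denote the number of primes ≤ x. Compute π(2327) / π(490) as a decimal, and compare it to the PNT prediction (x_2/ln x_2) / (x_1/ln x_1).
π(2327)/π(490) = 344/93 ≈ 3.6989;  PNT prediction ≈ 3.7946.

π(490) = 93 and π(2327) = 344, so π(2327)/π(490) ≈ 3.6989. The PNT-predicted ratio is (2327/ln(2327)) / (490/ln(490)) ≈ 3.7946. The two agree to within a few percent, as expected.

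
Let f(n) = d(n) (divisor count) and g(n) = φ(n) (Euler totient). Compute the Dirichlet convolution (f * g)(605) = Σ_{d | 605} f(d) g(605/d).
(d * φ)(605) = 798

Divisors of 605: [1, 5, 11, 55, 121, 605]. For each d | 605:
  d = 1: d(1) · φ(605/1) = 1 · 440 = 440
  d = 5: d(5) · φ(605/5) = 2 · 110 = 220
  d = 11: d(11) · φ(605/11) = 2 · 40 = 80
  d = 55: d(55) · φ(605/55) = 4 · 10 = 40
  d = 121: d(121) · φ(605/121) = 3 · 4 = 12
  d = 605: d(605) · φ(605/605) = 6 · 1 = 6
Summing: (d * φ)(605) = 440 + 220 + 80 + 40 + 12 + 6 = 798.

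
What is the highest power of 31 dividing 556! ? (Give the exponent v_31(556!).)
v_31(556!) = 17

Legendre's formula: v_p(n!) = Σ_{k ≥ 1} ⌊n / p^k⌋. For p = 31, n = 556, the terms are:
  ⌊556/31^1⌋ = ⌊556/31⌋ = 17
(the next term ⌊556/31^2⌋ = 0, terminating the sum). Summing: v_31(556!) = 17 = 17.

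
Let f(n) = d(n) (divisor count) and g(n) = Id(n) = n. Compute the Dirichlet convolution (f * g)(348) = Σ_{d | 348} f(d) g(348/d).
(d * Id)(348) = 1705

Divisors of 348: [1, 2, 3, 4, 6, 12, 29, 58, 87, 116, 174, 348]. For each d | 348:
  d = 1: d(1) · Id(348/1) = 1 · 348 = 348
  d = 2: d(2) · Id(348/2) = 2 · 174 = 348
  d = 3: d(3) · Id(348/3) = 2 · 116 = 232
  d = 4: d(4) · Id(348/4) = 3 · 87 = 261
  d = 6: d(6) · Id(348/6) = 4 · 58 = 232
  d = 12: d(12) · Id(348/12) = 6 · 29 = 174
  d = 29: d(29) · Id(348/29) = 2 · 12 = 24
  d = 58: d(58) · Id(348/58) = 4 · 6 = 24
  d = 87: d(87) · Id(348/87) = 4 · 4 = 16
  d = 116: d(116) · Id(348/116) = 6 · 3 = 18
  d = 174: d(174) · Id(348/174) = 8 · 2 = 16
  d = 348: d(348) · Id(348/348) = 12 · 1 = 12
Summing: (d * Id)(348) = 348 + 348 + 232 + 261 + 232 + 174 + 24 + 24 + 16 + 18 + 16 + 12 = 1705.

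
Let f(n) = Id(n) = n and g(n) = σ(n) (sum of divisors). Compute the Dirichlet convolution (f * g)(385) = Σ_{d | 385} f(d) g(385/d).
(Id * σ)(385) = 3795

Divisors of 385: [1, 5, 7, 11, 35, 55, 77, 385]. For each d | 385:
  d = 1: Id(1) · σ(385/1) = 1 · 576 = 576
  d = 5: Id(5) · σ(385/5) = 5 · 96 = 480
  d = 7: Id(7) · σ(385/7) = 7 · 72 = 504
  d = 11: Id(11) · σ(385/11) = 11 · 48 = 528
  d = 35: Id(35) · σ(385/35) = 35 · 12 = 420
  d = 55: Id(55) · σ(385/55) = 55 · 8 = 440
  d = 77: Id(77) · σ(385/77) = 77 · 6 = 462
  d = 385: Id(385) · σ(385/385) = 385 · 1 = 385
Summing: (Id * σ)(385) = 576 + 480 + 504 + 528 + 420 + 440 + 462 + 385 = 3795.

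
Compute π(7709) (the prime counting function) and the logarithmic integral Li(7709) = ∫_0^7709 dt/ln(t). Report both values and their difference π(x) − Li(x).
π(7709) = 978;  Li(7709) ≈ 993.97;  π(x) − Li(x) ≈ -15.97.

Direct count of primes ≤ 7709 gives π(7709) = 978. Numerical evaluation of the logarithmic integral gives Li(7709) ≈ 993.97. The difference π(x) − Li(x) ≈ -15.97 is typically negative for small/moderate x (Li(x) overestimates), though Littlewood's theorem shows this sign changes infinitely often.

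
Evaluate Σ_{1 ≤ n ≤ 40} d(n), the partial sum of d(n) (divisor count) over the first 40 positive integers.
Σ_{n ≤ 40} d(n) = 158

Compute d(n) for each 1 ≤ n ≤ 40: d(1) = 1, d(2) = 2, d(3) = 2, d(4) = 3, d(5) = 2, d(6) = 4, d(7) = 2, d(8) = 4, d(9) = 3, d(10) = 4, d(11) = 2, d(12) = 6, d(13) = 2, d(14) = 4, d(15) = 4, d(16) = 5, d(17) = 2, d(18) = 6, d(19) = 2, d(20) = 6, d(21) = 4, d(22) = 4, d(23) = 2, d(24) = 8, d(25) = 3, d(26) = 4, d(27) = 4, d(28) = 6, d(29) = 2, d(30) = 8, d(31) = 2, d(32) = 6, d(33) = 4, d(34) = 4, d(35) = 4, d(36) = 9, d(37) = 2, d(38) = 4, d(39) = 4, d(40) = 8. Summing all 40 values: 158. (Dirichlet's divisor formula: Σ_{n ≤ x} d(n) = x ln(x) + (2γ − 1) x + O(√x). For x = 40, the asymptotic estimate is ≈ 153.73.)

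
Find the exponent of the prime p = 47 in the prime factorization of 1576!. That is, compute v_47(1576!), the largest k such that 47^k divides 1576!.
v_47(1576!) = 33

Legendre's formula: v_p(n!) = Σ_{k ≥ 1} ⌊n / p^k⌋. For p = 47, n = 1576, the terms are:
  ⌊1576/47^1⌋ = ⌊1576/47⌋ = 33
(the next term ⌊1576/47^2⌋ = 0, terminating the sum). Summing: v_47(1576!) = 33 = 33.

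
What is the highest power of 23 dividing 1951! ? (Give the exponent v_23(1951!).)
v_23(1951!) = 87

Legendre's formula: v_p(n!) = Σ_{k ≥ 1} ⌊n / p^k⌋. For p = 23, n = 1951, the terms are:
  ⌊1951/23^1⌋ = ⌊1951/23⌋ = 84
  ⌊1951/23^2⌋ = ⌊1951/529⌋ = 3
(the next term ⌊1951/23^3⌋ = 0, terminating the sum). Summing: v_23(1951!) = 84 + 3 = 87.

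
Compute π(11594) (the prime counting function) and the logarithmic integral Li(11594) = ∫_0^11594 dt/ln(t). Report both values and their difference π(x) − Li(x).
π(11594) = 1395;  Li(11594) ≈ 1417.79;  π(x) − Li(x) ≈ -22.79.

Direct count of primes ≤ 11594 gives π(11594) = 1395. Numerical evaluation of the logarithmic integral gives Li(11594) ≈ 1417.79. The difference π(x) − Li(x) ≈ -22.79 is typically negative for small/moderate x (Li(x) overestimates), though Littlewood's theorem shows this sign changes infinitely often.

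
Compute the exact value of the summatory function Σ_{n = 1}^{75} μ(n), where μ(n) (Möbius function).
Σ_{n ≤ 75} μ(n) = -3

Compute μ(n) for each 1 ≤ n ≤ 75: μ(1) = 1, μ(2) = -1, μ(3) = -1, μ(4) = 0, μ(5) = -1, μ(6) = 1, μ(7) = -1, μ(8) = 0, μ(9) = 0, μ(10) = 1, μ(11) = -1, μ(12) = 0, μ(13) = -1, μ(14) = 1, μ(15) = 1, μ(16) = 0, μ(17) = -1, μ(18) = 0, μ(19) = -1, μ(20) = 0, μ(21) = 1, μ(22) = 1, μ(23) = -1, μ(24) = 0, μ(25) = 0, μ(26) = 1, μ(27) = 0, μ(28) = 0, μ(29) = -1, μ(30) = -1, μ(31) = -1, μ(32) = 0, μ(33) = 1, μ(34) = 1, μ(35) = 1, μ(36) = 0, μ(37) = -1, μ(38) = 1, μ(39) = 1, μ(40) = 0, μ(41) = -1, μ(42) = -1, μ(43) = -1, μ(44) = 0, μ(45) = 0, μ(46) = 1, μ(47) = -1, μ(48) = 0, μ(49) = 0, μ(50) = 0, μ(51) = 1, μ(52) = 0, μ(53) = -1, μ(54) = 0, μ(55) = 1, μ(56) = 0, μ(57) = 1, μ(58) = 1, μ(59) = -1, μ(60) = 0, μ(61) = -1, μ(62) = 1, μ(63) = 0, μ(64) = 0, μ(65) = 1, μ(66) = -1, μ(67) = -1, μ(68) = 0, μ(69) = 1, μ(70) = -1, μ(71) = -1, μ(72) = 0, μ(73) = -1, μ(74) = 1, μ(75) = 0. Summing all 75 values: -3. (Mertens function M(x) = Σ_{n ≤ x} μ(n); on average M(x) should be small (PNT ⟺ M(x) = o(x)).)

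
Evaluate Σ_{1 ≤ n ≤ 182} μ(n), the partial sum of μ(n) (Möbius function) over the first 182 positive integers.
Σ_{n ≤ 182} μ(n) = -5

Compute μ(n) for each 1 ≤ n ≤ 182: μ(1) = 1, μ(2) = -1, μ(3) = -1, μ(4) = 0, μ(5) = -1, μ(6) = 1, μ(7) = -1, μ(8) = 0, μ(9) = 0, μ(10) = 1, μ(11) = -1, μ(12) = 0, μ(13) = -1, μ(14) = 1, μ(15) = 1, μ(16) = 0, μ(17) = -1, μ(18) = 0, μ(19) = -1, μ(20) = 0, μ(21) = 1, μ(22) = 1, μ(23) = -1, μ(24) = 0, μ(25) = 0, μ(26) = 1, μ(27) = 0, μ(28) = 0, μ(29) = -1, μ(30) = -1, μ(31) = -1, μ(32) = 0, μ(33) = 1, μ(34) = 1, μ(35) = 1, μ(36) = 0, μ(37) = -1, μ(38) = 1, μ(39) = 1, μ(40) = 0, μ(41) = -1, μ(42) = -1, μ(43) = -1, μ(44) = 0, μ(45) = 0, μ(46) = 1, μ(47) = -1, μ(48) = 0, μ(49) = 0, μ(50) = 0, μ(51) = 1, μ(52) = 0, μ(53) = -1, μ(54) = 0, μ(55) = 1, μ(56) = 0, μ(57) = 1, μ(58) = 1, μ(59) = -1, μ(60) = 0, μ(61) = -1, μ(62) = 1, μ(63) = 0, μ(64) = 0, μ(65) = 1, μ(66) = -1, μ(67) = -1, μ(68) = 0, μ(69) = 1, μ(70) = -1, μ(71) = -1, μ(72) = 0, μ(73) = -1, μ(74) = 1, μ(75) = 0, μ(76) = 0, μ(77) = 1, μ(78) = -1, μ(79) = -1, μ(80) = 0, μ(81) = 0, μ(82) = 1, μ(83) = -1, μ(84) = 0, μ(85) = 1, μ(86) = 1, μ(87) = 1, μ(88) = 0, μ(89) = -1, μ(90) = 0, μ(91) = 1, μ(92) = 0, μ(93) = 1, μ(94) = 1, μ(95) = 1, μ(96) = 0, μ(97) = -1, μ(98) = 0, μ(99) = 0, μ(100) = 0, μ(101) = -1, μ(102) = -1, μ(103) = -1, μ(104) = 0, μ(105) = -1, μ(106) = 1, μ(107) = -1, μ(108) = 0, μ(109) = -1, μ(110) = -1, μ(111) = 1, μ(112) = 0, μ(113) = -1, μ(114) = -1, μ(115) = 1, μ(116) = 0, μ(117) = 0, μ(118) = 1, μ(119) = 1, μ(120) = 0, μ(121) = 0, μ(122) = 1, μ(123) = 1, μ(124) = 0, μ(125) = 0, μ(126) = 0, μ(127) = -1, μ(128) = 0, μ(129) = 1, μ(130) = -1, μ(131) = -1, μ(132) = 0, μ(133) = 1, μ(134) = 1, μ(135) = 0, μ(136) = 0, μ(137) = -1, μ(138) = -1, μ(139) = -1, μ(140) = 0, μ(141) = 1, μ(142) = 1, μ(143) = 1, μ(144) = 0, μ(145) = 1, μ(146) = 1, μ(147) = 0, μ(148) = 0, μ(149) = -1, μ(150) = 0, μ(151) = -1, μ(152) = 0, μ(153) = 0, μ(154) = -1, μ(155) = 1, μ(156) = 0, μ(157) = -1, μ(158) = 1, μ(159) = 1, μ(160) = 0, μ(161) = 1, μ(162) = 0, μ(163) = -1, μ(164) = 0, μ(165) = -1, μ(166) = 1, μ(167) = -1, μ(168) = 0, μ(169) = 0, μ(170) = -1, μ(171) = 0, μ(172) = 0, μ(173) = -1, μ(174) = -1, μ(175) = 0, μ(176) = 0, μ(177) = 1, μ(178) = 1, μ(179) = -1, μ(180) = 0, μ(181) = -1, μ(182) = -1. Summing all 182 values: -5. (Mertens function M(x) = Σ_{n ≤ x} μ(n); on average M(x) should be small (PNT ⟺ M(x) = o(x)).)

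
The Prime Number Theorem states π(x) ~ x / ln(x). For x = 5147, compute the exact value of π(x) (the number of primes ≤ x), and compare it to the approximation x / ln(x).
π(5147) = 686;  x/ln(x) ≈ 602.26;  relative error ≈ 12.21%.

Directly count primes up to 5147: π(5147) = 686. The PNT approximation gives 5147/ln(5147) ≈ 5147/8.54617 ≈ 602.26. Relative error (π(x) − x/ln(x)) / π(x) ≈ 12.21%; the approximation is known to undercount slightly (Li(x) is a better estimate).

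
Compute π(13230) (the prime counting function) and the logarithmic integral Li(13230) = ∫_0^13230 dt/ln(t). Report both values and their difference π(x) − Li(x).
π(13230) = 1573;  Li(13230) ≈ 1591.37;  π(x) − Li(x) ≈ -18.37.

Direct count of primes ≤ 13230 gives π(13230) = 1573. Numerical evaluation of the logarithmic integral gives Li(13230) ≈ 1591.37. The difference π(x) − Li(x) ≈ -18.37 is typically negative for small/moderate x (Li(x) overestimates), though Littlewood's theorem shows this sign changes infinitely often.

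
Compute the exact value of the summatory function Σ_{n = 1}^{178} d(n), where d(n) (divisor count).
Σ_{n ≤ 178} d(n) = 951

Compute d(n) for each 1 ≤ n ≤ 178: d(1) = 1, d(2) = 2, d(3) = 2, d(4) = 3, d(5) = 2, d(6) = 4, d(7) = 2, d(8) = 4, d(9) = 3, d(10) = 4, d(11) = 2, d(12) = 6, d(13) = 2, d(14) = 4, d(15) = 4, d(16) = 5, d(17) = 2, d(18) = 6, d(19) = 2, d(20) = 6, d(21) = 4, d(22) = 4, d(23) = 2, d(24) = 8, d(25) = 3, d(26) = 4, d(27) = 4, d(28) = 6, d(29) = 2, d(30) = 8, d(31) = 2, d(32) = 6, d(33) = 4, d(34) = 4, d(35) = 4, d(36) = 9, d(37) = 2, d(38) = 4, d(39) = 4, d(40) = 8, d(41) = 2, d(42) = 8, d(43) = 2, d(44) = 6, d(45) = 6, d(46) = 4, d(47) = 2, d(48) = 10, d(49) = 3, d(50) = 6, d(51) = 4, d(52) = 6, d(53) = 2, d(54) = 8, d(55) = 4, d(56) = 8, d(57) = 4, d(58) = 4, d(59) = 2, d(60) = 12, d(61) = 2, d(62) = 4, d(63) = 6, d(64) = 7, d(65) = 4, d(66) = 8, d(67) = 2, d(68) = 6, d(69) = 4, d(70) = 8, d(71) = 2, d(72) = 12, d(73) = 2, d(74) = 4, d(75) = 6, d(76) = 6, d(77) = 4, d(78) = 8, d(79) = 2, d(80) = 10, d(81) = 5, d(82) = 4, d(83) = 2, d(84) = 12, d(85) = 4, d(86) = 4, d(87) = 4, d(88) = 8, d(89) = 2, d(90) = 12, d(91) = 4, d(92) = 6, d(93) = 4, d(94) = 4, d(95) = 4, d(96) = 12, d(97) = 2, d(98) = 6, d(99) = 6, d(100) = 9, d(101) = 2, d(102) = 8, d(103) = 2, d(104) = 8, d(105) = 8, d(106) = 4, d(107) = 2, d(108) = 12, d(109) = 2, d(110) = 8, d(111) = 4, d(112) = 10, d(113) = 2, d(114) = 8, d(115) = 4, d(116) = 6, d(117) = 6, d(118) = 4, d(119) = 4, d(120) = 16, d(121) = 3, d(122) = 4, d(123) = 4, d(124) = 6, d(125) = 4, d(126) = 12, d(127) = 2, d(128) = 8, d(129) = 4, d(130) = 8, d(131) = 2, d(132) = 12, d(133) = 4, d(134) = 4, d(135) = 8, d(136) = 8, d(137) = 2, d(138) = 8, d(139) = 2, d(140) = 12, d(141) = 4, d(142) = 4, d(143) = 4, d(144) = 15, d(145) = 4, d(146) = 4, d(147) = 6, d(148) = 6, d(149) = 2, d(150) = 12, d(151) = 2, d(152) = 8, d(153) = 6, d(154) = 8, d(155) = 4, d(156) = 12, d(157) = 2, d(158) = 4, d(159) = 4, d(160) = 12, d(161) = 4, d(162) = 10, d(163) = 2, d(164) = 6, d(165) = 8, d(166) = 4, d(167) = 2, d(168) = 16, d(169) = 3, d(170) = 8, d(171) = 6, d(172) = 6, d(173) = 2, d(174) = 8, d(175) = 6, d(176) = 10, d(177) = 4, d(178) = 4. Summing all 178 values: 951. (Dirichlet's divisor formula: Σ_{n ≤ x} d(n) = x ln(x) + (2γ − 1) x + O(√x). For x = 178, the asymptotic estimate is ≈ 949.85.)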